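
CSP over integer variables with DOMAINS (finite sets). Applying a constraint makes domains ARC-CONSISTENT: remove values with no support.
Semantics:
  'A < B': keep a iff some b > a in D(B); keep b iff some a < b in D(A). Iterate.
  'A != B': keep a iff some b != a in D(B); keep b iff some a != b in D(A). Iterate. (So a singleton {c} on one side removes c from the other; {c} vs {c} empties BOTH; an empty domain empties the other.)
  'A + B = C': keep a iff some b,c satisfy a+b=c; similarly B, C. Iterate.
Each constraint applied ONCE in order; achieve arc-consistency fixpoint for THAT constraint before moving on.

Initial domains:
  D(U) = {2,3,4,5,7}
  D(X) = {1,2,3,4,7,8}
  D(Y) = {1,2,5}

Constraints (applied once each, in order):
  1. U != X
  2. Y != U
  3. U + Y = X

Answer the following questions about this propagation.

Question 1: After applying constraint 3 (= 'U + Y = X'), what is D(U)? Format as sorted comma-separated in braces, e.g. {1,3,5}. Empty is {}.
Constraint 1 (U != X) on D(U)={2,3,4,5,7} D(X)={1,2,3,4,7,8}: no change
Constraint 2 (Y != U) on D(Y)={1,2,5} D(U)={2,3,4,5,7}: no change
Constraint 3 (U + Y = X) on D(U)={2,3,4,5,7} D(Y)={1,2,5} D(X)={1,2,3,4,7,8}: U {2,3,4,5,7}->{2,3,5,7}; X {1,2,3,4,7,8}->{3,4,7,8}
So after constraint 3: D(U) = {2,3,5,7}

Answer: {2,3,5,7}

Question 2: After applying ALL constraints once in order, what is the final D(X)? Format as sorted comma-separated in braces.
Constraint 1 (U != X) on D(U)={2,3,4,5,7} D(X)={1,2,3,4,7,8}: no change
Constraint 2 (Y != U) on D(Y)={1,2,5} D(U)={2,3,4,5,7}: no change
Constraint 3 (U + Y = X) on D(U)={2,3,4,5,7} D(Y)={1,2,5} D(X)={1,2,3,4,7,8}: U {2,3,4,5,7}->{2,3,5,7}; X {1,2,3,4,7,8}->{3,4,7,8}
So after all 3 constraints: D(X) = {3,4,7,8}

Answer: {3,4,7,8}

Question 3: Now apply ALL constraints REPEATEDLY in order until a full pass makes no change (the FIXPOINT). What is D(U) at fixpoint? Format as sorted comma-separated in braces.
pass 0 (initial): D(U)={2,3,4,5,7}
pass 1: U {2,3,4,5,7}->{2,3,5,7}; X {1,2,3,4,7,8}->{3,4,7,8}
pass 2: no change
Fixpoint after 2 passes: D(U) = {2,3,5,7}

Answer: {2,3,5,7}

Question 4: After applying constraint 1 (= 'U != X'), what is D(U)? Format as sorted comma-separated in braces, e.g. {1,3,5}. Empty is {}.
Constraint 1 (U != X) on D(U)={2,3,4,5,7} D(X)={1,2,3,4,7,8}: no change
So after constraint 1: D(U) = {2,3,4,5,7}

Answer: {2,3,4,5,7}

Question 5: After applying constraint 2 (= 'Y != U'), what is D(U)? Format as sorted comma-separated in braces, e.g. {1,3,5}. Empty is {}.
Answer: {2,3,4,5,7}

Derivation:
Constraint 1 (U != X) on D(U)={2,3,4,5,7} D(X)={1,2,3,4,7,8}: no change
Constraint 2 (Y != U) on D(Y)={1,2,5} D(U)={2,3,4,5,7}: no change
So after constraint 2: D(U) = {2,3,4,5,7}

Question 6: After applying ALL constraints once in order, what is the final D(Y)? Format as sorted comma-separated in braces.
Answer: {1,2,5}

Derivation:
Constraint 1 (U != X) on D(U)={2,3,4,5,7} D(X)={1,2,3,4,7,8}: no change
Constraint 2 (Y != U) on D(Y)={1,2,5} D(U)={2,3,4,5,7}: no change
Constraint 3 (U + Y = X) on D(U)={2,3,4,5,7} D(Y)={1,2,5} D(X)={1,2,3,4,7,8}: U {2,3,4,5,7}->{2,3,5,7}; X {1,2,3,4,7,8}->{3,4,7,8}
So after all 3 constraints: D(Y) = {1,2,5}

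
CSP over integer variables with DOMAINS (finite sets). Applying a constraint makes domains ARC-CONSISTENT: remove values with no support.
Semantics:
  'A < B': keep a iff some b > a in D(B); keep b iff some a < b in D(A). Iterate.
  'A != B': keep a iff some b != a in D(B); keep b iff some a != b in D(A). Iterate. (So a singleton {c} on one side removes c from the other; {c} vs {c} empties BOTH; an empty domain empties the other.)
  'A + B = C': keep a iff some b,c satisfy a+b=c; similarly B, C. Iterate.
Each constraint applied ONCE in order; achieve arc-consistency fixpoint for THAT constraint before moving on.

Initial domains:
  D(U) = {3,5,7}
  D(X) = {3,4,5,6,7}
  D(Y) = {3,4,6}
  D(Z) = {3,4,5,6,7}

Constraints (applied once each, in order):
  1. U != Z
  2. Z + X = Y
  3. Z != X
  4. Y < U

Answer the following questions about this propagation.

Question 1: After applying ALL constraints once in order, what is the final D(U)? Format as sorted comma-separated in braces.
Constraint 1 (U != Z) on D(U)={3,5,7} D(Z)={3,4,5,6,7}: no change
Constraint 2 (Z + X = Y) on D(Z)={3,4,5,6,7} D(X)={3,4,5,6,7} D(Y)={3,4,6}: Z {3,4,5,6,7}->{3}; X {3,4,5,6,7}->{3}; Y {3,4,6}->{6}
Constraint 3 (Z != X) on D(Z)={3} D(X)={3}: Z {3}->{}; X {3}->{}
Constraint 4 (Y < U) on D(Y)={6} D(U)={3,5,7}: U {3,5,7}->{7}
So after all 4 constraints: D(U) = {7}

Answer: {7}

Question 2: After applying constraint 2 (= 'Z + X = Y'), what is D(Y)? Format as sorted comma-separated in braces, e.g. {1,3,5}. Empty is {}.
Answer: {6}

Derivation:
Constraint 1 (U != Z) on D(U)={3,5,7} D(Z)={3,4,5,6,7}: no change
Constraint 2 (Z + X = Y) on D(Z)={3,4,5,6,7} D(X)={3,4,5,6,7} D(Y)={3,4,6}: Z {3,4,5,6,7}->{3}; X {3,4,5,6,7}->{3}; Y {3,4,6}->{6}
So after constraint 2: D(Y) = {6}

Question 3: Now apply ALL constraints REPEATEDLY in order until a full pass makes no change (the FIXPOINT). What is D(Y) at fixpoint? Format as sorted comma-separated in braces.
Answer: {}

Derivation:
pass 0 (initial): D(Y)={3,4,6}
pass 1: U {3,5,7}->{7}; X {3,4,5,6,7}->{}; Y {3,4,6}->{6}; Z {3,4,5,6,7}->{}
pass 2: U {7}->{}; Y {6}->{}
pass 3: no change
Fixpoint after 3 passes: D(Y) = {}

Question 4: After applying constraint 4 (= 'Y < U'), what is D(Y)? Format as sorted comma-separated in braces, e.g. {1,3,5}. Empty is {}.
Answer: {6}

Derivation:
Constraint 1 (U != Z) on D(U)={3,5,7} D(Z)={3,4,5,6,7}: no change
Constraint 2 (Z + X = Y) on D(Z)={3,4,5,6,7} D(X)={3,4,5,6,7} D(Y)={3,4,6}: Z {3,4,5,6,7}->{3}; X {3,4,5,6,7}->{3}; Y {3,4,6}->{6}
Constraint 3 (Z != X) on D(Z)={3} D(X)={3}: Z {3}->{}; X {3}->{}
Constraint 4 (Y < U) on D(Y)={6} D(U)={3,5,7}: U {3,5,7}->{7}
So after constraint 4: D(Y) = {6}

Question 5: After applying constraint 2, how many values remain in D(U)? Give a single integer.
Answer: 3

Derivation:
Constraint 1 (U != Z) on D(U)={3,5,7} D(Z)={3,4,5,6,7}: no change
Constraint 2 (Z + X = Y) on D(Z)={3,4,5,6,7} D(X)={3,4,5,6,7} D(Y)={3,4,6}: Z {3,4,5,6,7}->{3}; X {3,4,5,6,7}->{3}; Y {3,4,6}->{6}
So after constraint 2: D(U)={3,5,7}, size = 3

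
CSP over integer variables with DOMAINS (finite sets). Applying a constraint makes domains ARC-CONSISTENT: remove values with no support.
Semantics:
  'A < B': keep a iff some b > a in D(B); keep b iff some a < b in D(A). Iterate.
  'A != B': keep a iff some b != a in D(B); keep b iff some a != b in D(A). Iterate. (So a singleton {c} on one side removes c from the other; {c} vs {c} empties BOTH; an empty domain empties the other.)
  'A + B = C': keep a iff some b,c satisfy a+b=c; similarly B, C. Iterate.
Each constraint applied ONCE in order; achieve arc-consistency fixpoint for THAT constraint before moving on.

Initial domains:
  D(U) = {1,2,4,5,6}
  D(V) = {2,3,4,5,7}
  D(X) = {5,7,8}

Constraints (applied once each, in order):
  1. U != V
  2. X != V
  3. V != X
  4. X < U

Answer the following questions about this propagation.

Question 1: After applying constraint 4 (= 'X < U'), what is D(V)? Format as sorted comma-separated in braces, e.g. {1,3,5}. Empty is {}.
Answer: {2,3,4,5,7}

Derivation:
Constraint 1 (U != V) on D(U)={1,2,4,5,6} D(V)={2,3,4,5,7}: no change
Constraint 2 (X != V) on D(X)={5,7,8} D(V)={2,3,4,5,7}: no change
Constraint 3 (V != X) on D(V)={2,3,4,5,7} D(X)={5,7,8}: no change
Constraint 4 (X < U) on D(X)={5,7,8} D(U)={1,2,4,5,6}: X {5,7,8}->{5}; U {1,2,4,5,6}->{6}
So after constraint 4: D(V) = {2,3,4,5,7}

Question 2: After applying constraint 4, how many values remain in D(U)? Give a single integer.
Answer: 1

Derivation:
Constraint 1 (U != V) on D(U)={1,2,4,5,6} D(V)={2,3,4,5,7}: no change
Constraint 2 (X != V) on D(X)={5,7,8} D(V)={2,3,4,5,7}: no change
Constraint 3 (V != X) on D(V)={2,3,4,5,7} D(X)={5,7,8}: no change
Constraint 4 (X < U) on D(X)={5,7,8} D(U)={1,2,4,5,6}: X {5,7,8}->{5}; U {1,2,4,5,6}->{6}
So after constraint 4: D(U)={6}, size = 1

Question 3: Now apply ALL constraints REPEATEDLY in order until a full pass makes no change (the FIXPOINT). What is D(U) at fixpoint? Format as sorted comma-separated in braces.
pass 0 (initial): D(U)={1,2,4,5,6}
pass 1: U {1,2,4,5,6}->{6}; X {5,7,8}->{5}
pass 2: V {2,3,4,5,7}->{2,3,4,7}
pass 3: no change
Fixpoint after 3 passes: D(U) = {6}

Answer: {6}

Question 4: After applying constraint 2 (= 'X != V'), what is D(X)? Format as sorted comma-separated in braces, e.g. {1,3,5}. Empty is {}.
Constraint 1 (U != V) on D(U)={1,2,4,5,6} D(V)={2,3,4,5,7}: no change
Constraint 2 (X != V) on D(X)={5,7,8} D(V)={2,3,4,5,7}: no change
So after constraint 2: D(X) = {5,7,8}

Answer: {5,7,8}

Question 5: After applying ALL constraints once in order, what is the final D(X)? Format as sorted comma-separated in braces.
Constraint 1 (U != V) on D(U)={1,2,4,5,6} D(V)={2,3,4,5,7}: no change
Constraint 2 (X != V) on D(X)={5,7,8} D(V)={2,3,4,5,7}: no change
Constraint 3 (V != X) on D(V)={2,3,4,5,7} D(X)={5,7,8}: no change
Constraint 4 (X < U) on D(X)={5,7,8} D(U)={1,2,4,5,6}: X {5,7,8}->{5}; U {1,2,4,5,6}->{6}
So after all 4 constraints: D(X) = {5}

Answer: {5}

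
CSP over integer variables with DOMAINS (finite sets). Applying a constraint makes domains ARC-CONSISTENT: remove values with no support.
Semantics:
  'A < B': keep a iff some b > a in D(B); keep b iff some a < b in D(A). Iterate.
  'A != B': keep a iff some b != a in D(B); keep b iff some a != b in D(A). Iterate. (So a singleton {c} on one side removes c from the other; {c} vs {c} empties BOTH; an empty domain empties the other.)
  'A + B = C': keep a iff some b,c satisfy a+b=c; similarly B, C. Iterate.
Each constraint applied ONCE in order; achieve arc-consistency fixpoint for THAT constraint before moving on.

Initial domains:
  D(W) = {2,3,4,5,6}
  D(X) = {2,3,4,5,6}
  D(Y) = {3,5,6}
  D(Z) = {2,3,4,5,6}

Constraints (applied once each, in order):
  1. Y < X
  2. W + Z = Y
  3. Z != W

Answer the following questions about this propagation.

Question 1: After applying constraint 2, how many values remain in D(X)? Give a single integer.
Answer: 3

Derivation:
Constraint 1 (Y < X) on D(Y)={3,5,6} D(X)={2,3,4,5,6}: Y {3,5,6}->{3,5}; X {2,3,4,5,6}->{4,5,6}
Constraint 2 (W + Z = Y) on D(W)={2,3,4,5,6} D(Z)={2,3,4,5,6} D(Y)={3,5}: W {2,3,4,5,6}->{2,3}; Z {2,3,4,5,6}->{2,3}; Y {3,5}->{5}
So after constraint 2: D(X)={4,5,6}, size = 3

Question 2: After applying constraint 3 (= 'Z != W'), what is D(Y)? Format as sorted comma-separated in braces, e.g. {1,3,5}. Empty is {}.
Constraint 1 (Y < X) on D(Y)={3,5,6} D(X)={2,3,4,5,6}: Y {3,5,6}->{3,5}; X {2,3,4,5,6}->{4,5,6}
Constraint 2 (W + Z = Y) on D(W)={2,3,4,5,6} D(Z)={2,3,4,5,6} D(Y)={3,5}: W {2,3,4,5,6}->{2,3}; Z {2,3,4,5,6}->{2,3}; Y {3,5}->{5}
Constraint 3 (Z != W) on D(Z)={2,3} D(W)={2,3}: no change
So after constraint 3: D(Y) = {5}

Answer: {5}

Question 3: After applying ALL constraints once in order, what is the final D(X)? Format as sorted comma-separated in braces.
Answer: {4,5,6}

Derivation:
Constraint 1 (Y < X) on D(Y)={3,5,6} D(X)={2,3,4,5,6}: Y {3,5,6}->{3,5}; X {2,3,4,5,6}->{4,5,6}
Constraint 2 (W + Z = Y) on D(W)={2,3,4,5,6} D(Z)={2,3,4,5,6} D(Y)={3,5}: W {2,3,4,5,6}->{2,3}; Z {2,3,4,5,6}->{2,3}; Y {3,5}->{5}
Constraint 3 (Z != W) on D(Z)={2,3} D(W)={2,3}: no change
So after all 3 constraints: D(X) = {4,5,6}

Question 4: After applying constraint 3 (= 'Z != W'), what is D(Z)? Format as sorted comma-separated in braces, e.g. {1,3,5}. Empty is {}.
Constraint 1 (Y < X) on D(Y)={3,5,6} D(X)={2,3,4,5,6}: Y {3,5,6}->{3,5}; X {2,3,4,5,6}->{4,5,6}
Constraint 2 (W + Z = Y) on D(W)={2,3,4,5,6} D(Z)={2,3,4,5,6} D(Y)={3,5}: W {2,3,4,5,6}->{2,3}; Z {2,3,4,5,6}->{2,3}; Y {3,5}->{5}
Constraint 3 (Z != W) on D(Z)={2,3} D(W)={2,3}: no change
So after constraint 3: D(Z) = {2,3}

Answer: {2,3}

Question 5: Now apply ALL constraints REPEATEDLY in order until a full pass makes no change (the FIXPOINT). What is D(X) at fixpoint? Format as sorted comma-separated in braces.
pass 0 (initial): D(X)={2,3,4,5,6}
pass 1: W {2,3,4,5,6}->{2,3}; X {2,3,4,5,6}->{4,5,6}; Y {3,5,6}->{5}; Z {2,3,4,5,6}->{2,3}
pass 2: X {4,5,6}->{6}
pass 3: no change
Fixpoint after 3 passes: D(X) = {6}

Answer: {6}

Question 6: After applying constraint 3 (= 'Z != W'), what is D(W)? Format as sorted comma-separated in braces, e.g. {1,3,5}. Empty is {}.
Answer: {2,3}

Derivation:
Constraint 1 (Y < X) on D(Y)={3,5,6} D(X)={2,3,4,5,6}: Y {3,5,6}->{3,5}; X {2,3,4,5,6}->{4,5,6}
Constraint 2 (W + Z = Y) on D(W)={2,3,4,5,6} D(Z)={2,3,4,5,6} D(Y)={3,5}: W {2,3,4,5,6}->{2,3}; Z {2,3,4,5,6}->{2,3}; Y {3,5}->{5}
Constraint 3 (Z != W) on D(Z)={2,3} D(W)={2,3}: no change
So after constraint 3: D(W) = {2,3}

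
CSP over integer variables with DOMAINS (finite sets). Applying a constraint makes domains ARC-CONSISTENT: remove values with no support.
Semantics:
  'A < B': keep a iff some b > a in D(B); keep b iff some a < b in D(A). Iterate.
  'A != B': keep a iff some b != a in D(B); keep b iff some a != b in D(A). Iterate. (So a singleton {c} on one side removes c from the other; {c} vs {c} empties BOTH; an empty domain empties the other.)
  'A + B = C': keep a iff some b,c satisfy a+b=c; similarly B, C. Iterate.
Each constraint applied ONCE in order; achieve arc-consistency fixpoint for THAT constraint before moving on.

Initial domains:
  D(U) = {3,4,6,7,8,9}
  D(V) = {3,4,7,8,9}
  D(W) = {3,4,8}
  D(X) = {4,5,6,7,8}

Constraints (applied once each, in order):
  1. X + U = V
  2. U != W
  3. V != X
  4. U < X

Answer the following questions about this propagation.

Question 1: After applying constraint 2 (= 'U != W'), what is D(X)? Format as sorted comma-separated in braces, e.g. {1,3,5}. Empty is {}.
Constraint 1 (X + U = V) on D(X)={4,5,6,7,8} D(U)={3,4,6,7,8,9} D(V)={3,4,7,8,9}: X {4,5,6,7,8}->{4,5,6}; U {3,4,6,7,8,9}->{3,4}; V {3,4,7,8,9}->{7,8,9}
Constraint 2 (U != W) on D(U)={3,4} D(W)={3,4,8}: no change
So after constraint 2: D(X) = {4,5,6}

Answer: {4,5,6}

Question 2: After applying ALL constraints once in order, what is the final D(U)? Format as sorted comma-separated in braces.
Constraint 1 (X + U = V) on D(X)={4,5,6,7,8} D(U)={3,4,6,7,8,9} D(V)={3,4,7,8,9}: X {4,5,6,7,8}->{4,5,6}; U {3,4,6,7,8,9}->{3,4}; V {3,4,7,8,9}->{7,8,9}
Constraint 2 (U != W) on D(U)={3,4} D(W)={3,4,8}: no change
Constraint 3 (V != X) on D(V)={7,8,9} D(X)={4,5,6}: no change
Constraint 4 (U < X) on D(U)={3,4} D(X)={4,5,6}: no change
So after all 4 constraints: D(U) = {3,4}

Answer: {3,4}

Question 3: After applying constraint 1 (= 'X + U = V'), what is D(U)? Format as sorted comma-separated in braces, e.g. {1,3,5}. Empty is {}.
Answer: {3,4}

Derivation:
Constraint 1 (X + U = V) on D(X)={4,5,6,7,8} D(U)={3,4,6,7,8,9} D(V)={3,4,7,8,9}: X {4,5,6,7,8}->{4,5,6}; U {3,4,6,7,8,9}->{3,4}; V {3,4,7,8,9}->{7,8,9}
So after constraint 1: D(U) = {3,4}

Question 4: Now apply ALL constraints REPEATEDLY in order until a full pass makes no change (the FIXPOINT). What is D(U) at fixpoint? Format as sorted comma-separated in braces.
Answer: {3,4}

Derivation:
pass 0 (initial): D(U)={3,4,6,7,8,9}
pass 1: U {3,4,6,7,8,9}->{3,4}; V {3,4,7,8,9}->{7,8,9}; X {4,5,6,7,8}->{4,5,6}
pass 2: no change
Fixpoint after 2 passes: D(U) = {3,4}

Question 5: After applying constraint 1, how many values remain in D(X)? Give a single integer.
Constraint 1 (X + U = V) on D(X)={4,5,6,7,8} D(U)={3,4,6,7,8,9} D(V)={3,4,7,8,9}: X {4,5,6,7,8}->{4,5,6}; U {3,4,6,7,8,9}->{3,4}; V {3,4,7,8,9}->{7,8,9}
So after constraint 1: D(X)={4,5,6}, size = 3

Answer: 3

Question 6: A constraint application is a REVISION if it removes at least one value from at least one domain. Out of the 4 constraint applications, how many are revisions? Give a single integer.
Constraint 1 (X + U = V) on D(X)={4,5,6,7,8} D(U)={3,4,6,7,8,9} D(V)={3,4,7,8,9}: X {4,5,6,7,8}->{4,5,6}; U {3,4,6,7,8,9}->{3,4}; V {3,4,7,8,9}->{7,8,9} => REVISION
Constraint 2 (U != W) on D(U)={3,4} D(W)={3,4,8}: no change => not a revision
Constraint 3 (V != X) on D(V)={7,8,9} D(X)={4,5,6}: no change => not a revision
Constraint 4 (U < X) on D(U)={3,4} D(X)={4,5,6}: no change => not a revision
Total revisions = 1

Answer: 1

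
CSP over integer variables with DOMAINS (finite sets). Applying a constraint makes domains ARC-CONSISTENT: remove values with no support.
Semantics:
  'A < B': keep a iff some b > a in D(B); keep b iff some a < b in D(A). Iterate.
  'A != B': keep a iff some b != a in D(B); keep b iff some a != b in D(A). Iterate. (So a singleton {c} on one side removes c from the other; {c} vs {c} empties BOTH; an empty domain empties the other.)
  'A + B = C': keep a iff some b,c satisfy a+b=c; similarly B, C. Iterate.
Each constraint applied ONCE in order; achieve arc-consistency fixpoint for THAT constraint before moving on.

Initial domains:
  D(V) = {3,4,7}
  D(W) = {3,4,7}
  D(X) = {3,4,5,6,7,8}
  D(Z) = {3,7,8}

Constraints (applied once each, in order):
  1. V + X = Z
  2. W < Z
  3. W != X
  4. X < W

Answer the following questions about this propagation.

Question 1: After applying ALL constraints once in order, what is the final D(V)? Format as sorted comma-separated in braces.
Answer: {3,4}

Derivation:
Constraint 1 (V + X = Z) on D(V)={3,4,7} D(X)={3,4,5,6,7,8} D(Z)={3,7,8}: V {3,4,7}->{3,4}; X {3,4,5,6,7,8}->{3,4,5}; Z {3,7,8}->{7,8}
Constraint 2 (W < Z) on D(W)={3,4,7} D(Z)={7,8}: no change
Constraint 3 (W != X) on D(W)={3,4,7} D(X)={3,4,5}: no change
Constraint 4 (X < W) on D(X)={3,4,5} D(W)={3,4,7}: W {3,4,7}->{4,7}
So after all 4 constraints: D(V) = {3,4}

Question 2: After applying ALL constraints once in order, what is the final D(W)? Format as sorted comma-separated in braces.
Constraint 1 (V + X = Z) on D(V)={3,4,7} D(X)={3,4,5,6,7,8} D(Z)={3,7,8}: V {3,4,7}->{3,4}; X {3,4,5,6,7,8}->{3,4,5}; Z {3,7,8}->{7,8}
Constraint 2 (W < Z) on D(W)={3,4,7} D(Z)={7,8}: no change
Constraint 3 (W != X) on D(W)={3,4,7} D(X)={3,4,5}: no change
Constraint 4 (X < W) on D(X)={3,4,5} D(W)={3,4,7}: W {3,4,7}->{4,7}
So after all 4 constraints: D(W) = {4,7}

Answer: {4,7}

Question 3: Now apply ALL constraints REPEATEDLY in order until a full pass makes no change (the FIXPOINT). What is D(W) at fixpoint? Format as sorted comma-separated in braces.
pass 0 (initial): D(W)={3,4,7}
pass 1: V {3,4,7}->{3,4}; W {3,4,7}->{4,7}; X {3,4,5,6,7,8}->{3,4,5}; Z {3,7,8}->{7,8}
pass 2: no change
Fixpoint after 2 passes: D(W) = {4,7}

Answer: {4,7}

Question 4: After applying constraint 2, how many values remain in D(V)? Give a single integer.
Constraint 1 (V + X = Z) on D(V)={3,4,7} D(X)={3,4,5,6,7,8} D(Z)={3,7,8}: V {3,4,7}->{3,4}; X {3,4,5,6,7,8}->{3,4,5}; Z {3,7,8}->{7,8}
Constraint 2 (W < Z) on D(W)={3,4,7} D(Z)={7,8}: no change
So after constraint 2: D(V)={3,4}, size = 2

Answer: 2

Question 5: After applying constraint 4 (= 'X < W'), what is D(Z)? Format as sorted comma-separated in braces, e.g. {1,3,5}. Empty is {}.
Constraint 1 (V + X = Z) on D(V)={3,4,7} D(X)={3,4,5,6,7,8} D(Z)={3,7,8}: V {3,4,7}->{3,4}; X {3,4,5,6,7,8}->{3,4,5}; Z {3,7,8}->{7,8}
Constraint 2 (W < Z) on D(W)={3,4,7} D(Z)={7,8}: no change
Constraint 3 (W != X) on D(W)={3,4,7} D(X)={3,4,5}: no change
Constraint 4 (X < W) on D(X)={3,4,5} D(W)={3,4,7}: W {3,4,7}->{4,7}
So after constraint 4: D(Z) = {7,8}

Answer: {7,8}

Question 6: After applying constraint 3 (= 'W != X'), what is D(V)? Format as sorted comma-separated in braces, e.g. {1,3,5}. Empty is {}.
Answer: {3,4}

Derivation:
Constraint 1 (V + X = Z) on D(V)={3,4,7} D(X)={3,4,5,6,7,8} D(Z)={3,7,8}: V {3,4,7}->{3,4}; X {3,4,5,6,7,8}->{3,4,5}; Z {3,7,8}->{7,8}
Constraint 2 (W < Z) on D(W)={3,4,7} D(Z)={7,8}: no change
Constraint 3 (W != X) on D(W)={3,4,7} D(X)={3,4,5}: no change
So after constraint 3: D(V) = {3,4}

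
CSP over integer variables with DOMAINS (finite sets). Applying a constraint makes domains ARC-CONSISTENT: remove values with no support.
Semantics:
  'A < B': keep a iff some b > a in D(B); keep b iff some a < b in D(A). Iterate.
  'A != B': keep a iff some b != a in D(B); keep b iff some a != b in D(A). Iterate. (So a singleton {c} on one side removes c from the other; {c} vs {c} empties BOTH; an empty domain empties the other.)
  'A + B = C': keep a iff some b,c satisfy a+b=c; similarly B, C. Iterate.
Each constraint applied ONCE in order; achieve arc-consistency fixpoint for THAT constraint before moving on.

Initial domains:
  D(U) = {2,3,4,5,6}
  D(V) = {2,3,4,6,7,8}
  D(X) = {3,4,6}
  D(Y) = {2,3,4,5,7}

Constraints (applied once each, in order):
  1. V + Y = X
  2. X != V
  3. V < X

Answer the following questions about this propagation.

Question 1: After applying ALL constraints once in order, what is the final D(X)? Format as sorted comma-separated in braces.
Constraint 1 (V + Y = X) on D(V)={2,3,4,6,7,8} D(Y)={2,3,4,5,7} D(X)={3,4,6}: V {2,3,4,6,7,8}->{2,3,4}; Y {2,3,4,5,7}->{2,3,4}; X {3,4,6}->{4,6}
Constraint 2 (X != V) on D(X)={4,6} D(V)={2,3,4}: no change
Constraint 3 (V < X) on D(V)={2,3,4} D(X)={4,6}: no change
So after all 3 constraints: D(X) = {4,6}

Answer: {4,6}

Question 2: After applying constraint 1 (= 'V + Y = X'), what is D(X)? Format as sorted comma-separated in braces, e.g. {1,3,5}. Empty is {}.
Constraint 1 (V + Y = X) on D(V)={2,3,4,6,7,8} D(Y)={2,3,4,5,7} D(X)={3,4,6}: V {2,3,4,6,7,8}->{2,3,4}; Y {2,3,4,5,7}->{2,3,4}; X {3,4,6}->{4,6}
So after constraint 1: D(X) = {4,6}

Answer: {4,6}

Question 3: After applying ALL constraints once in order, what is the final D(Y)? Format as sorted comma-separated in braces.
Constraint 1 (V + Y = X) on D(V)={2,3,4,6,7,8} D(Y)={2,3,4,5,7} D(X)={3,4,6}: V {2,3,4,6,7,8}->{2,3,4}; Y {2,3,4,5,7}->{2,3,4}; X {3,4,6}->{4,6}
Constraint 2 (X != V) on D(X)={4,6} D(V)={2,3,4}: no change
Constraint 3 (V < X) on D(V)={2,3,4} D(X)={4,6}: no change
So after all 3 constraints: D(Y) = {2,3,4}

Answer: {2,3,4}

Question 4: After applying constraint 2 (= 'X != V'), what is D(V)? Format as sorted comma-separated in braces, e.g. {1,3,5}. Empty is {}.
Constraint 1 (V + Y = X) on D(V)={2,3,4,6,7,8} D(Y)={2,3,4,5,7} D(X)={3,4,6}: V {2,3,4,6,7,8}->{2,3,4}; Y {2,3,4,5,7}->{2,3,4}; X {3,4,6}->{4,6}
Constraint 2 (X != V) on D(X)={4,6} D(V)={2,3,4}: no change
So after constraint 2: D(V) = {2,3,4}

Answer: {2,3,4}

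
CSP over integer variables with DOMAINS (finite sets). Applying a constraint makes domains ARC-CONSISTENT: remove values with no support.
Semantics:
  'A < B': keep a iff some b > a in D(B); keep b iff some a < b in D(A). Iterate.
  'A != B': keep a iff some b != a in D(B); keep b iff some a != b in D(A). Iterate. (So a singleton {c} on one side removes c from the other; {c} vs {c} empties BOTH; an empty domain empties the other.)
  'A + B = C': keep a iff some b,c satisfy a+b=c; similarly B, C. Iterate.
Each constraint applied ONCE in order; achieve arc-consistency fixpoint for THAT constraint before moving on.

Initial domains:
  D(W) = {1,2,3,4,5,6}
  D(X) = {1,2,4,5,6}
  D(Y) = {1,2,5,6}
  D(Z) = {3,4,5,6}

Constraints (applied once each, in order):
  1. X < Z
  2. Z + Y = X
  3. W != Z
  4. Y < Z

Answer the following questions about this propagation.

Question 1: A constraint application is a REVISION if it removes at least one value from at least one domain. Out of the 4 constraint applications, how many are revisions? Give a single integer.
Answer: 2

Derivation:
Constraint 1 (X < Z) on D(X)={1,2,4,5,6} D(Z)={3,4,5,6}: X {1,2,4,5,6}->{1,2,4,5} => REVISION
Constraint 2 (Z + Y = X) on D(Z)={3,4,5,6} D(Y)={1,2,5,6} D(X)={1,2,4,5}: Z {3,4,5,6}->{3,4}; Y {1,2,5,6}->{1,2}; X {1,2,4,5}->{4,5} => REVISION
Constraint 3 (W != Z) on D(W)={1,2,3,4,5,6} D(Z)={3,4}: no change => not a revision
Constraint 4 (Y < Z) on D(Y)={1,2} D(Z)={3,4}: no change => not a revision
Total revisions = 2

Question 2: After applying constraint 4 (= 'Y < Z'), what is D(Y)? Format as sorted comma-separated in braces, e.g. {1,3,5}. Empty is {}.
Constraint 1 (X < Z) on D(X)={1,2,4,5,6} D(Z)={3,4,5,6}: X {1,2,4,5,6}->{1,2,4,5}
Constraint 2 (Z + Y = X) on D(Z)={3,4,5,6} D(Y)={1,2,5,6} D(X)={1,2,4,5}: Z {3,4,5,6}->{3,4}; Y {1,2,5,6}->{1,2}; X {1,2,4,5}->{4,5}
Constraint 3 (W != Z) on D(W)={1,2,3,4,5,6} D(Z)={3,4}: no change
Constraint 4 (Y < Z) on D(Y)={1,2} D(Z)={3,4}: no change
So after constraint 4: D(Y) = {1,2}

Answer: {1,2}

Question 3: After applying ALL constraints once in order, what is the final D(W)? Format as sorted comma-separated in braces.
Constraint 1 (X < Z) on D(X)={1,2,4,5,6} D(Z)={3,4,5,6}: X {1,2,4,5,6}->{1,2,4,5}
Constraint 2 (Z + Y = X) on D(Z)={3,4,5,6} D(Y)={1,2,5,6} D(X)={1,2,4,5}: Z {3,4,5,6}->{3,4}; Y {1,2,5,6}->{1,2}; X {1,2,4,5}->{4,5}
Constraint 3 (W != Z) on D(W)={1,2,3,4,5,6} D(Z)={3,4}: no change
Constraint 4 (Y < Z) on D(Y)={1,2} D(Z)={3,4}: no change
So after all 4 constraints: D(W) = {1,2,3,4,5,6}

Answer: {1,2,3,4,5,6}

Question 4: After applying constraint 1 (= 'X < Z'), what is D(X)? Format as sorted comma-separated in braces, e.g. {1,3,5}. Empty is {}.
Answer: {1,2,4,5}

Derivation:
Constraint 1 (X < Z) on D(X)={1,2,4,5,6} D(Z)={3,4,5,6}: X {1,2,4,5,6}->{1,2,4,5}
So after constraint 1: D(X) = {1,2,4,5}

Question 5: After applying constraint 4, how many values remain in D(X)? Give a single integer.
Constraint 1 (X < Z) on D(X)={1,2,4,5,6} D(Z)={3,4,5,6}: X {1,2,4,5,6}->{1,2,4,5}
Constraint 2 (Z + Y = X) on D(Z)={3,4,5,6} D(Y)={1,2,5,6} D(X)={1,2,4,5}: Z {3,4,5,6}->{3,4}; Y {1,2,5,6}->{1,2}; X {1,2,4,5}->{4,5}
Constraint 3 (W != Z) on D(W)={1,2,3,4,5,6} D(Z)={3,4}: no change
Constraint 4 (Y < Z) on D(Y)={1,2} D(Z)={3,4}: no change
So after constraint 4: D(X)={4,5}, size = 2

Answer: 2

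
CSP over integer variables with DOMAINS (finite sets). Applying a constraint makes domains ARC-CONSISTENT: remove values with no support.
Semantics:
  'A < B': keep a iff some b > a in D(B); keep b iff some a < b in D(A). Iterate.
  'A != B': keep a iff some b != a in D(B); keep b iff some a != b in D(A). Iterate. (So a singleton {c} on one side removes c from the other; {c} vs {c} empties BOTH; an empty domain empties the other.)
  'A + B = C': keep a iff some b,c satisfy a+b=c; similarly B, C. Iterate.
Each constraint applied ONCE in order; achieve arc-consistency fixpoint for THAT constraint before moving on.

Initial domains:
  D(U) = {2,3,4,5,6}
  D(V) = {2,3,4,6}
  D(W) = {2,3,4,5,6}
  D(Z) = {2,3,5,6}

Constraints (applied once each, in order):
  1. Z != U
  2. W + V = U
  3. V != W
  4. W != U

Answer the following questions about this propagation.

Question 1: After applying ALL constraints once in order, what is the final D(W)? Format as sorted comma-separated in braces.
Answer: {2,3,4}

Derivation:
Constraint 1 (Z != U) on D(Z)={2,3,5,6} D(U)={2,3,4,5,6}: no change
Constraint 2 (W + V = U) on D(W)={2,3,4,5,6} D(V)={2,3,4,6} D(U)={2,3,4,5,6}: W {2,3,4,5,6}->{2,3,4}; V {2,3,4,6}->{2,3,4}; U {2,3,4,5,6}->{4,5,6}
Constraint 3 (V != W) on D(V)={2,3,4} D(W)={2,3,4}: no change
Constraint 4 (W != U) on D(W)={2,3,4} D(U)={4,5,6}: no change
So after all 4 constraints: D(W) = {2,3,4}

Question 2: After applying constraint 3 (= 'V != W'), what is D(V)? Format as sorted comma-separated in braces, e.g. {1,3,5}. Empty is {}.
Answer: {2,3,4}

Derivation:
Constraint 1 (Z != U) on D(Z)={2,3,5,6} D(U)={2,3,4,5,6}: no change
Constraint 2 (W + V = U) on D(W)={2,3,4,5,6} D(V)={2,3,4,6} D(U)={2,3,4,5,6}: W {2,3,4,5,6}->{2,3,4}; V {2,3,4,6}->{2,3,4}; U {2,3,4,5,6}->{4,5,6}
Constraint 3 (V != W) on D(V)={2,3,4} D(W)={2,3,4}: no change
So after constraint 3: D(V) = {2,3,4}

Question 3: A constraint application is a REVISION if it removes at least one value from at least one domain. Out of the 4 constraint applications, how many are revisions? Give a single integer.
Constraint 1 (Z != U) on D(Z)={2,3,5,6} D(U)={2,3,4,5,6}: no change => not a revision
Constraint 2 (W + V = U) on D(W)={2,3,4,5,6} D(V)={2,3,4,6} D(U)={2,3,4,5,6}: W {2,3,4,5,6}->{2,3,4}; V {2,3,4,6}->{2,3,4}; U {2,3,4,5,6}->{4,5,6} => REVISION
Constraint 3 (V != W) on D(V)={2,3,4} D(W)={2,3,4}: no change => not a revision
Constraint 4 (W != U) on D(W)={2,3,4} D(U)={4,5,6}: no change => not a revision
Total revisions = 1

Answer: 1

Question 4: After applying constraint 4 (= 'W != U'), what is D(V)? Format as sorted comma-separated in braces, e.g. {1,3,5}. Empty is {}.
Constraint 1 (Z != U) on D(Z)={2,3,5,6} D(U)={2,3,4,5,6}: no change
Constraint 2 (W + V = U) on D(W)={2,3,4,5,6} D(V)={2,3,4,6} D(U)={2,3,4,5,6}: W {2,3,4,5,6}->{2,3,4}; V {2,3,4,6}->{2,3,4}; U {2,3,4,5,6}->{4,5,6}
Constraint 3 (V != W) on D(V)={2,3,4} D(W)={2,3,4}: no change
Constraint 4 (W != U) on D(W)={2,3,4} D(U)={4,5,6}: no change
So after constraint 4: D(V) = {2,3,4}

Answer: {2,3,4}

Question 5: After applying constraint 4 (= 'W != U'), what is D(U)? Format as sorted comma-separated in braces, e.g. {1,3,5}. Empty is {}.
Constraint 1 (Z != U) on D(Z)={2,3,5,6} D(U)={2,3,4,5,6}: no change
Constraint 2 (W + V = U) on D(W)={2,3,4,5,6} D(V)={2,3,4,6} D(U)={2,3,4,5,6}: W {2,3,4,5,6}->{2,3,4}; V {2,3,4,6}->{2,3,4}; U {2,3,4,5,6}->{4,5,6}
Constraint 3 (V != W) on D(V)={2,3,4} D(W)={2,3,4}: no change
Constraint 4 (W != U) on D(W)={2,3,4} D(U)={4,5,6}: no change
So after constraint 4: D(U) = {4,5,6}

Answer: {4,5,6}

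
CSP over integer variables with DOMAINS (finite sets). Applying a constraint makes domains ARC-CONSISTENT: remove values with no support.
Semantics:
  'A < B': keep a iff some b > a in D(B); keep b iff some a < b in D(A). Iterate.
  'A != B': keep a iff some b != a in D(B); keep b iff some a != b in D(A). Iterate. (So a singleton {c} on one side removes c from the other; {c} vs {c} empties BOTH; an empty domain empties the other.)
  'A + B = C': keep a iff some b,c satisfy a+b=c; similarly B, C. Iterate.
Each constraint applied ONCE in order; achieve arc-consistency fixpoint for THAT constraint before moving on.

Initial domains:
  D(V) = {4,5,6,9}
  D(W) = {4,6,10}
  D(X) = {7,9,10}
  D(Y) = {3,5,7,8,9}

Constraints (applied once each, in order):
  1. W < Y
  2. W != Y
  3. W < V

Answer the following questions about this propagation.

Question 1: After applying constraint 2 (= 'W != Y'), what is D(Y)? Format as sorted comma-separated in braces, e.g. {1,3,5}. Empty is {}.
Answer: {5,7,8,9}

Derivation:
Constraint 1 (W < Y) on D(W)={4,6,10} D(Y)={3,5,7,8,9}: W {4,6,10}->{4,6}; Y {3,5,7,8,9}->{5,7,8,9}
Constraint 2 (W != Y) on D(W)={4,6} D(Y)={5,7,8,9}: no change
So after constraint 2: D(Y) = {5,7,8,9}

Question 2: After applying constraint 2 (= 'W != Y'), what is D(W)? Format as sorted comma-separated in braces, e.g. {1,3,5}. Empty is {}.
Answer: {4,6}

Derivation:
Constraint 1 (W < Y) on D(W)={4,6,10} D(Y)={3,5,7,8,9}: W {4,6,10}->{4,6}; Y {3,5,7,8,9}->{5,7,8,9}
Constraint 2 (W != Y) on D(W)={4,6} D(Y)={5,7,8,9}: no change
So after constraint 2: D(W) = {4,6}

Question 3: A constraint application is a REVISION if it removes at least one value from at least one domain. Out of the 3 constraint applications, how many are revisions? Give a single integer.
Answer: 2

Derivation:
Constraint 1 (W < Y) on D(W)={4,6,10} D(Y)={3,5,7,8,9}: W {4,6,10}->{4,6}; Y {3,5,7,8,9}->{5,7,8,9} => REVISION
Constraint 2 (W != Y) on D(W)={4,6} D(Y)={5,7,8,9}: no change => not a revision
Constraint 3 (W < V) on D(W)={4,6} D(V)={4,5,6,9}: V {4,5,6,9}->{5,6,9} => REVISION
Total revisions = 2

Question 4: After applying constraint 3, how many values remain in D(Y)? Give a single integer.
Answer: 4

Derivation:
Constraint 1 (W < Y) on D(W)={4,6,10} D(Y)={3,5,7,8,9}: W {4,6,10}->{4,6}; Y {3,5,7,8,9}->{5,7,8,9}
Constraint 2 (W != Y) on D(W)={4,6} D(Y)={5,7,8,9}: no change
Constraint 3 (W < V) on D(W)={4,6} D(V)={4,5,6,9}: V {4,5,6,9}->{5,6,9}
So after constraint 3: D(Y)={5,7,8,9}, size = 4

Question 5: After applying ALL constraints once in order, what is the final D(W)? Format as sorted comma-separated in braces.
Answer: {4,6}

Derivation:
Constraint 1 (W < Y) on D(W)={4,6,10} D(Y)={3,5,7,8,9}: W {4,6,10}->{4,6}; Y {3,5,7,8,9}->{5,7,8,9}
Constraint 2 (W != Y) on D(W)={4,6} D(Y)={5,7,8,9}: no change
Constraint 3 (W < V) on D(W)={4,6} D(V)={4,5,6,9}: V {4,5,6,9}->{5,6,9}
So after all 3 constraints: D(W) = {4,6}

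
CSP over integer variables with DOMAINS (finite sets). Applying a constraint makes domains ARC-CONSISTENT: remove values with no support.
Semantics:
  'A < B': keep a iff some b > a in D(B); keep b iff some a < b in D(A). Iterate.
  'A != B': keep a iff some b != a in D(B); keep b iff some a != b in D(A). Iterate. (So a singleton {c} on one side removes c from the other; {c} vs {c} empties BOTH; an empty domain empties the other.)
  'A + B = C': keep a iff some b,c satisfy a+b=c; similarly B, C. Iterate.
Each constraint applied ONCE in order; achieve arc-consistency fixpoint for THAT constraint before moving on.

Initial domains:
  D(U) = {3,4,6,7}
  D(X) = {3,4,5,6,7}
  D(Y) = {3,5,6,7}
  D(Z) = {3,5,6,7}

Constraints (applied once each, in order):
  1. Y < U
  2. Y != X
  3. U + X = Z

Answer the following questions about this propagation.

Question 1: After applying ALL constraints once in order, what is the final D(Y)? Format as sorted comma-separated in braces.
Constraint 1 (Y < U) on D(Y)={3,5,6,7} D(U)={3,4,6,7}: Y {3,5,6,7}->{3,5,6}; U {3,4,6,7}->{4,6,7}
Constraint 2 (Y != X) on D(Y)={3,5,6} D(X)={3,4,5,6,7}: no change
Constraint 3 (U + X = Z) on D(U)={4,6,7} D(X)={3,4,5,6,7} D(Z)={3,5,6,7}: U {4,6,7}->{4}; X {3,4,5,6,7}->{3}; Z {3,5,6,7}->{7}
So after all 3 constraints: D(Y) = {3,5,6}

Answer: {3,5,6}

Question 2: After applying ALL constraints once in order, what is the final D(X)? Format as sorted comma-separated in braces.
Answer: {3}

Derivation:
Constraint 1 (Y < U) on D(Y)={3,5,6,7} D(U)={3,4,6,7}: Y {3,5,6,7}->{3,5,6}; U {3,4,6,7}->{4,6,7}
Constraint 2 (Y != X) on D(Y)={3,5,6} D(X)={3,4,5,6,7}: no change
Constraint 3 (U + X = Z) on D(U)={4,6,7} D(X)={3,4,5,6,7} D(Z)={3,5,6,7}: U {4,6,7}->{4}; X {3,4,5,6,7}->{3}; Z {3,5,6,7}->{7}
So after all 3 constraints: D(X) = {3}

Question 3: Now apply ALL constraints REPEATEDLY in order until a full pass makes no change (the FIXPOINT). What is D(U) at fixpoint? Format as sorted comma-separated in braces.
pass 0 (initial): D(U)={3,4,6,7}
pass 1: U {3,4,6,7}->{4}; X {3,4,5,6,7}->{3}; Y {3,5,6,7}->{3,5,6}; Z {3,5,6,7}->{7}
pass 2: U {4}->{}; X {3}->{}; Y {3,5,6}->{}; Z {7}->{}
pass 3: no change
Fixpoint after 3 passes: D(U) = {}

Answer: {}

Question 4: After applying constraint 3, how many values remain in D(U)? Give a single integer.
Answer: 1

Derivation:
Constraint 1 (Y < U) on D(Y)={3,5,6,7} D(U)={3,4,6,7}: Y {3,5,6,7}->{3,5,6}; U {3,4,6,7}->{4,6,7}
Constraint 2 (Y != X) on D(Y)={3,5,6} D(X)={3,4,5,6,7}: no change
Constraint 3 (U + X = Z) on D(U)={4,6,7} D(X)={3,4,5,6,7} D(Z)={3,5,6,7}: U {4,6,7}->{4}; X {3,4,5,6,7}->{3}; Z {3,5,6,7}->{7}
So after constraint 3: D(U)={4}, size = 1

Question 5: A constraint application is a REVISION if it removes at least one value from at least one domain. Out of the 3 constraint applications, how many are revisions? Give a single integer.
Constraint 1 (Y < U) on D(Y)={3,5,6,7} D(U)={3,4,6,7}: Y {3,5,6,7}->{3,5,6}; U {3,4,6,7}->{4,6,7} => REVISION
Constraint 2 (Y != X) on D(Y)={3,5,6} D(X)={3,4,5,6,7}: no change => not a revision
Constraint 3 (U + X = Z) on D(U)={4,6,7} D(X)={3,4,5,6,7} D(Z)={3,5,6,7}: U {4,6,7}->{4}; X {3,4,5,6,7}->{3}; Z {3,5,6,7}->{7} => REVISION
Total revisions = 2

Answer: 2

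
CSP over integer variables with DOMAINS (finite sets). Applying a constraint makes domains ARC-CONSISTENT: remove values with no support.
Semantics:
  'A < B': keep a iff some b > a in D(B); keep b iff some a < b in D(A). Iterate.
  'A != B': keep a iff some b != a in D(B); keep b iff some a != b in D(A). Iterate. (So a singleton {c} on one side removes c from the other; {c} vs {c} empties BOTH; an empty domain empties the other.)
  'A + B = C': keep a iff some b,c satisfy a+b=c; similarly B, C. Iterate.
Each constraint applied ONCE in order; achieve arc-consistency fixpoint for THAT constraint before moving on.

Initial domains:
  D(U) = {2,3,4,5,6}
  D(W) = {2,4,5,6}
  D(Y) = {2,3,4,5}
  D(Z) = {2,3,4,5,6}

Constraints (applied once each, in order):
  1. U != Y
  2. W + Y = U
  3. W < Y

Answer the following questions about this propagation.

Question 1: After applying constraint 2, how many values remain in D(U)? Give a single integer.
Constraint 1 (U != Y) on D(U)={2,3,4,5,6} D(Y)={2,3,4,5}: no change
Constraint 2 (W + Y = U) on D(W)={2,4,5,6} D(Y)={2,3,4,5} D(U)={2,3,4,5,6}: W {2,4,5,6}->{2,4}; Y {2,3,4,5}->{2,3,4}; U {2,3,4,5,6}->{4,5,6}
So after constraint 2: D(U)={4,5,6}, size = 3

Answer: 3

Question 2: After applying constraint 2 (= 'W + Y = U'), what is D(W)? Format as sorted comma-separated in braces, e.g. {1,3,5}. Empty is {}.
Answer: {2,4}

Derivation:
Constraint 1 (U != Y) on D(U)={2,3,4,5,6} D(Y)={2,3,4,5}: no change
Constraint 2 (W + Y = U) on D(W)={2,4,5,6} D(Y)={2,3,4,5} D(U)={2,3,4,5,6}: W {2,4,5,6}->{2,4}; Y {2,3,4,5}->{2,3,4}; U {2,3,4,5,6}->{4,5,6}
So after constraint 2: D(W) = {2,4}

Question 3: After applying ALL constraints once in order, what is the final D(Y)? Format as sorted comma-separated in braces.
Answer: {3,4}

Derivation:
Constraint 1 (U != Y) on D(U)={2,3,4,5,6} D(Y)={2,3,4,5}: no change
Constraint 2 (W + Y = U) on D(W)={2,4,5,6} D(Y)={2,3,4,5} D(U)={2,3,4,5,6}: W {2,4,5,6}->{2,4}; Y {2,3,4,5}->{2,3,4}; U {2,3,4,5,6}->{4,5,6}
Constraint 3 (W < Y) on D(W)={2,4} D(Y)={2,3,4}: W {2,4}->{2}; Y {2,3,4}->{3,4}
So after all 3 constraints: D(Y) = {3,4}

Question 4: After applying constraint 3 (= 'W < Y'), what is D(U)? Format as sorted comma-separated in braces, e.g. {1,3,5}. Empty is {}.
Constraint 1 (U != Y) on D(U)={2,3,4,5,6} D(Y)={2,3,4,5}: no change
Constraint 2 (W + Y = U) on D(W)={2,4,5,6} D(Y)={2,3,4,5} D(U)={2,3,4,5,6}: W {2,4,5,6}->{2,4}; Y {2,3,4,5}->{2,3,4}; U {2,3,4,5,6}->{4,5,6}
Constraint 3 (W < Y) on D(W)={2,4} D(Y)={2,3,4}: W {2,4}->{2}; Y {2,3,4}->{3,4}
So after constraint 3: D(U) = {4,5,6}

Answer: {4,5,6}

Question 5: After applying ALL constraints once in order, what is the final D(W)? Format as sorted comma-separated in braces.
Answer: {2}

Derivation:
Constraint 1 (U != Y) on D(U)={2,3,4,5,6} D(Y)={2,3,4,5}: no change
Constraint 2 (W + Y = U) on D(W)={2,4,5,6} D(Y)={2,3,4,5} D(U)={2,3,4,5,6}: W {2,4,5,6}->{2,4}; Y {2,3,4,5}->{2,3,4}; U {2,3,4,5,6}->{4,5,6}
Constraint 3 (W < Y) on D(W)={2,4} D(Y)={2,3,4}: W {2,4}->{2}; Y {2,3,4}->{3,4}
So after all 3 constraints: D(W) = {2}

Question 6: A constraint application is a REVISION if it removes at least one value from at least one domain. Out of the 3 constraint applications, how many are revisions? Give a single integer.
Constraint 1 (U != Y) on D(U)={2,3,4,5,6} D(Y)={2,3,4,5}: no change => not a revision
Constraint 2 (W + Y = U) on D(W)={2,4,5,6} D(Y)={2,3,4,5} D(U)={2,3,4,5,6}: W {2,4,5,6}->{2,4}; Y {2,3,4,5}->{2,3,4}; U {2,3,4,5,6}->{4,5,6} => REVISION
Constraint 3 (W < Y) on D(W)={2,4} D(Y)={2,3,4}: W {2,4}->{2}; Y {2,3,4}->{3,4} => REVISION
Total revisions = 2

Answer: 2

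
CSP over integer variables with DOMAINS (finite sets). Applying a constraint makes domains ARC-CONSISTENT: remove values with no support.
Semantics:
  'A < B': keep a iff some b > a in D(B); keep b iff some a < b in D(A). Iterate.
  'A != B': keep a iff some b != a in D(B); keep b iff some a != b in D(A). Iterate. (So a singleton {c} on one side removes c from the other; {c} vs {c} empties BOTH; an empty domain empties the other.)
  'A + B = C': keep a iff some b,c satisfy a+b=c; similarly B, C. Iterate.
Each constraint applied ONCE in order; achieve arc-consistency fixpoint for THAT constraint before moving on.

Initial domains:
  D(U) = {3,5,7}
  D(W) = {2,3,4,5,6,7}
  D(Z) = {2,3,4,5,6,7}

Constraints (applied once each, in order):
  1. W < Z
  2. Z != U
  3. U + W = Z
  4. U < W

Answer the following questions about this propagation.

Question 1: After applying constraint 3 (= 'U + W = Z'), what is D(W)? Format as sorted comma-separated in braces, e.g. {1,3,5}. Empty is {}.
Constraint 1 (W < Z) on D(W)={2,3,4,5,6,7} D(Z)={2,3,4,5,6,7}: W {2,3,4,5,6,7}->{2,3,4,5,6}; Z {2,3,4,5,6,7}->{3,4,5,6,7}
Constraint 2 (Z != U) on D(Z)={3,4,5,6,7} D(U)={3,5,7}: no change
Constraint 3 (U + W = Z) on D(U)={3,5,7} D(W)={2,3,4,5,6} D(Z)={3,4,5,6,7}: U {3,5,7}->{3,5}; W {2,3,4,5,6}->{2,3,4}; Z {3,4,5,6,7}->{5,6,7}
So after constraint 3: D(W) = {2,3,4}

Answer: {2,3,4}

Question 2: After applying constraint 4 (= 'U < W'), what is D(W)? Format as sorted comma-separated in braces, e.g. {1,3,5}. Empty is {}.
Constraint 1 (W < Z) on D(W)={2,3,4,5,6,7} D(Z)={2,3,4,5,6,7}: W {2,3,4,5,6,7}->{2,3,4,5,6}; Z {2,3,4,5,6,7}->{3,4,5,6,7}
Constraint 2 (Z != U) on D(Z)={3,4,5,6,7} D(U)={3,5,7}: no change
Constraint 3 (U + W = Z) on D(U)={3,5,7} D(W)={2,3,4,5,6} D(Z)={3,4,5,6,7}: U {3,5,7}->{3,5}; W {2,3,4,5,6}->{2,3,4}; Z {3,4,5,6,7}->{5,6,7}
Constraint 4 (U < W) on D(U)={3,5} D(W)={2,3,4}: U {3,5}->{3}; W {2,3,4}->{4}
So after constraint 4: D(W) = {4}

Answer: {4}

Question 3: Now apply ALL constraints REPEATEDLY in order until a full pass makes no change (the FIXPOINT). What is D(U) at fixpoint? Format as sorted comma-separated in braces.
Answer: {3}

Derivation:
pass 0 (initial): D(U)={3,5,7}
pass 1: U {3,5,7}->{3}; W {2,3,4,5,6,7}->{4}; Z {2,3,4,5,6,7}->{5,6,7}
pass 2: Z {5,6,7}->{7}
pass 3: no change
Fixpoint after 3 passes: D(U) = {3}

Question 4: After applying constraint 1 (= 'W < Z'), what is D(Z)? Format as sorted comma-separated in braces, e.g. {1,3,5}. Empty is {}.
Constraint 1 (W < Z) on D(W)={2,3,4,5,6,7} D(Z)={2,3,4,5,6,7}: W {2,3,4,5,6,7}->{2,3,4,5,6}; Z {2,3,4,5,6,7}->{3,4,5,6,7}
So after constraint 1: D(Z) = {3,4,5,6,7}

Answer: {3,4,5,6,7}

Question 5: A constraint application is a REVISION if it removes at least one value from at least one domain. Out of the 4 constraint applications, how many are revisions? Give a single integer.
Answer: 3

Derivation:
Constraint 1 (W < Z) on D(W)={2,3,4,5,6,7} D(Z)={2,3,4,5,6,7}: W {2,3,4,5,6,7}->{2,3,4,5,6}; Z {2,3,4,5,6,7}->{3,4,5,6,7} => REVISION
Constraint 2 (Z != U) on D(Z)={3,4,5,6,7} D(U)={3,5,7}: no change => not a revision
Constraint 3 (U + W = Z) on D(U)={3,5,7} D(W)={2,3,4,5,6} D(Z)={3,4,5,6,7}: U {3,5,7}->{3,5}; W {2,3,4,5,6}->{2,3,4}; Z {3,4,5,6,7}->{5,6,7} => REVISION
Constraint 4 (U < W) on D(U)={3,5} D(W)={2,3,4}: U {3,5}->{3}; W {2,3,4}->{4} => REVISION
Total revisions = 3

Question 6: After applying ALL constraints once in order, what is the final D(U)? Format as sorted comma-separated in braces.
Answer: {3}

Derivation:
Constraint 1 (W < Z) on D(W)={2,3,4,5,6,7} D(Z)={2,3,4,5,6,7}: W {2,3,4,5,6,7}->{2,3,4,5,6}; Z {2,3,4,5,6,7}->{3,4,5,6,7}
Constraint 2 (Z != U) on D(Z)={3,4,5,6,7} D(U)={3,5,7}: no change
Constraint 3 (U + W = Z) on D(U)={3,5,7} D(W)={2,3,4,5,6} D(Z)={3,4,5,6,7}: U {3,5,7}->{3,5}; W {2,3,4,5,6}->{2,3,4}; Z {3,4,5,6,7}->{5,6,7}
Constraint 4 (U < W) on D(U)={3,5} D(W)={2,3,4}: U {3,5}->{3}; W {2,3,4}->{4}
So after all 4 constraints: D(U) = {3}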